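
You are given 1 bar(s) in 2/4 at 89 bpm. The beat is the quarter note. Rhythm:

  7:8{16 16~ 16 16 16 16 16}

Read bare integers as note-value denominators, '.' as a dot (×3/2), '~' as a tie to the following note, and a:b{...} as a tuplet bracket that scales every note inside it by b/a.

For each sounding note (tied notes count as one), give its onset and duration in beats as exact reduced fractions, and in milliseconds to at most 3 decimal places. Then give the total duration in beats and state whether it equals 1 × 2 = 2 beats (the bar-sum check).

1) 0.0ms=0b +192.616ms=2/7b
2) 192.616ms=2/7b +385.233ms=4/7b
3) 577.849ms=6/7b +192.616ms=2/7b
4) 770.465ms=8/7b +192.616ms=2/7b
5) 963.082ms=10/7b +192.616ms=2/7b
6) 1155.698ms=12/7b +192.616ms=2/7b
Σ=2b of 2 (89bpm 2/4) — PASS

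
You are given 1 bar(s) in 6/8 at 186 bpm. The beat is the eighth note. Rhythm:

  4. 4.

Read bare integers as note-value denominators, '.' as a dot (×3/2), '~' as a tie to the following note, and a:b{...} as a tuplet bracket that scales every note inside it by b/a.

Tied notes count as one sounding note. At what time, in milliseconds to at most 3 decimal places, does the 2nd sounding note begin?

1. 0.0ms @ 0 + 967.742ms (3)
2. 967.742ms @ 3 + 967.742ms (3)

note 2 onset = 3b = 967.742ms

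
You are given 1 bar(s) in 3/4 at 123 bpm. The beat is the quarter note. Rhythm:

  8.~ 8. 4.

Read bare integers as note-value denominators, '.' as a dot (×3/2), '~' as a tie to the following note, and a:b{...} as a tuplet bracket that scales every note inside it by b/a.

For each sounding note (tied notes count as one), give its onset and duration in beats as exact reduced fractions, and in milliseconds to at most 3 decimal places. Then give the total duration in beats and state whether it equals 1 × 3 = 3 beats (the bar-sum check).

1) 0.0ms=0b +731.707ms=3/2b
2) 731.707ms=3/2b +731.707ms=3/2b
Σ=3b of 3 (123bpm 3/4) — PASS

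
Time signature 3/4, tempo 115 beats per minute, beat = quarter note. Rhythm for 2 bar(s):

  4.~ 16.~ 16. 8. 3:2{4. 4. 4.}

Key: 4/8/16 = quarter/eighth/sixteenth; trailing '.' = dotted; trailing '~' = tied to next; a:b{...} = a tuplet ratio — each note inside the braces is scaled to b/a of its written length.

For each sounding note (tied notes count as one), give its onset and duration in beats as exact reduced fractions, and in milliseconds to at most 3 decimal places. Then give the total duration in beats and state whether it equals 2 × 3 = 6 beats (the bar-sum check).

1) 0.0ms=0b +1173.913ms=9/4b
2) 1173.913ms=9/4b +391.304ms=3/4b
3) 1565.217ms=3b +521.739ms=1b
4) 2086.957ms=4b +521.739ms=1b
5) 2608.696ms=5b +521.739ms=1b
Σ=6b of 6 (115bpm 3/4) — PASS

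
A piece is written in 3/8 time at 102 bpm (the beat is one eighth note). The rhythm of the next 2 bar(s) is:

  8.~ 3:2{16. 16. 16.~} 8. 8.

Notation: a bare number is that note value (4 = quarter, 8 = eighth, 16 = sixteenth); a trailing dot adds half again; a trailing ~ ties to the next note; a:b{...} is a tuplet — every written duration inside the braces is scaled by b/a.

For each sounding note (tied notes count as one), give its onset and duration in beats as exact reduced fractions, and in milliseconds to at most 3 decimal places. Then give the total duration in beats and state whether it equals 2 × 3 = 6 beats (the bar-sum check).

1) 0.0ms=0b +1176.471ms=2b
2) 1176.471ms=2b +294.118ms=1/2b
3) 1470.588ms=5/2b +1176.471ms=2b
4) 2647.059ms=9/2b +882.353ms=3/2b
Σ=6b of 6 (102bpm 3/8) — PASS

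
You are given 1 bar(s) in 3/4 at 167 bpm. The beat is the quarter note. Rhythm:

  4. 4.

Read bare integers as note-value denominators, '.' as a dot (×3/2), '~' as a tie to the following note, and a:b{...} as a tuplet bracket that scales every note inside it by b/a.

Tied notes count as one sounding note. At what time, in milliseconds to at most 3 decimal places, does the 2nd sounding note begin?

1. 0.0ms @ 0 + 538.922ms (3/2)
2. 538.922ms @ 3/2 + 538.922ms (3/2)

note 2 onset = 3/2b = 538.922ms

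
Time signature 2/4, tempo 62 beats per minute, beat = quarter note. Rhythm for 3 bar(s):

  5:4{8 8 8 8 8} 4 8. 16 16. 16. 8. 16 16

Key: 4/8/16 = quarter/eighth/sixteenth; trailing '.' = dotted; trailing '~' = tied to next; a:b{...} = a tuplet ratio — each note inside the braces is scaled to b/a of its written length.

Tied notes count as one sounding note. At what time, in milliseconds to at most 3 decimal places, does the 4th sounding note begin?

1. 0.0ms @ 0 + 387.097ms (2/5)
2. 387.097ms @ 2/5 + 387.097ms (2/5)
3. 774.194ms @ 4/5 + 387.097ms (2/5)
4. 1161.29ms @ 6/5 + 387.097ms (2/5)
5. 1548.387ms @ 8/5 + 387.097ms (2/5)
6. 1935.484ms @ 2 + 967.742ms (1)
7. 2903.226ms @ 3 + 725.806ms (3/4)
8. 3629.032ms @ 15/4 + 241.935ms (1/4)
9. 3870.968ms @ 4 + 362.903ms (3/8)
10. 4233.871ms @ 35/8 + 362.903ms (3/8)
11. 4596.774ms @ 19/4 + 725.806ms (3/4)
12. 5322.581ms @ 11/2 + 241.935ms (1/4)
13. 5564.516ms @ 23/4 + 241.935ms (1/4)

note 4 onset = 6/5b = 1161.29ms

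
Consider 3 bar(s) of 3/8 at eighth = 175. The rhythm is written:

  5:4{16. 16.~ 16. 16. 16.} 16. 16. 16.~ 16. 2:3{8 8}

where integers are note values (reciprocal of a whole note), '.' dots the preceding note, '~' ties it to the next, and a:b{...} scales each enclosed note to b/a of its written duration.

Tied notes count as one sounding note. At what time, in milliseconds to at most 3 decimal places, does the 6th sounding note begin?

1. 0.0ms @ 0 + 205.714ms (3/5)
2. 205.714ms @ 3/5 + 411.429ms (6/5)
3. 617.143ms @ 9/5 + 205.714ms (3/5)
4. 822.857ms @ 12/5 + 205.714ms (3/5)
5. 1028.571ms @ 3 + 257.143ms (3/4)
6. 1285.714ms @ 15/4 + 257.143ms (3/4)
7. 1542.857ms @ 9/2 + 514.286ms (3/2)
8. 2057.143ms @ 6 + 514.286ms (3/2)
9. 2571.429ms @ 15/2 + 514.286ms (3/2)

note 6 onset = 15/4b = 1285.714ms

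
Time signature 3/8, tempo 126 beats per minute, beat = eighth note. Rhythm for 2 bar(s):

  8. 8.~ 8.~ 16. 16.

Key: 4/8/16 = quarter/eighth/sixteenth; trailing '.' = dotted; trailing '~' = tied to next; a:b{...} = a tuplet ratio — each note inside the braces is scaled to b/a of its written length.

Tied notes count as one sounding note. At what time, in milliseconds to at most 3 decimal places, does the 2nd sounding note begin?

1. 0.0ms @ 0 + 714.286ms (3/2)
2. 714.286ms @ 3/2 + 1785.714ms (15/4)
3. 2500.0ms @ 21/4 + 357.143ms (3/4)

note 2 onset = 3/2b = 714.286ms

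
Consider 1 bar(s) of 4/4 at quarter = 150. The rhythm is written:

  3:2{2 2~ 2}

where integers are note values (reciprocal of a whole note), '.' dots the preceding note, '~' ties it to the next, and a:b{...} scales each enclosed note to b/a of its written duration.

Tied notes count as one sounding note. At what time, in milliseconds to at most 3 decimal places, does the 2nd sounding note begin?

note 2 onset = 4/3b = 533.333ms

1. 0.0ms @ 0 + 533.333ms (4/3)
2. 533.333ms @ 4/3 + 1066.667ms (8/3)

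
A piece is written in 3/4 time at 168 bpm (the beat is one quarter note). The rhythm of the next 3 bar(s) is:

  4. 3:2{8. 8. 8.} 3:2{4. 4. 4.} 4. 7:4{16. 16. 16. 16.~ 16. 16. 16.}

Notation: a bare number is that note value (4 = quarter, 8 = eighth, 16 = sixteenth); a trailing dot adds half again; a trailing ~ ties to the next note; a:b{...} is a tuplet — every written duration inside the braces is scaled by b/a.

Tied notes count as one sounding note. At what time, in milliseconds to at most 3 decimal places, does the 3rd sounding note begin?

1. 0.0ms @ 0 + 535.714ms (3/2)
2. 535.714ms @ 3/2 + 178.571ms (1/2)
3. 714.286ms @ 2 + 178.571ms (1/2)
4. 892.857ms @ 5/2 + 178.571ms (1/2)
5. 1071.429ms @ 3 + 357.143ms (1)
6. 1428.571ms @ 4 + 357.143ms (1)
7. 1785.714ms @ 5 + 357.143ms (1)
8. 2142.857ms @ 6 + 535.714ms (3/2)
9. 2678.571ms @ 15/2 + 76.531ms (3/14)
10. 2755.102ms @ 54/7 + 76.531ms (3/14)
11. 2831.633ms @ 111/14 + 76.531ms (3/14)
12. 2908.163ms @ 57/7 + 153.061ms (3/7)
13. 3061.224ms @ 60/7 + 76.531ms (3/14)
14. 3137.755ms @ 123/14 + 76.531ms (3/14)

note 3 onset = 2b = 714.286ms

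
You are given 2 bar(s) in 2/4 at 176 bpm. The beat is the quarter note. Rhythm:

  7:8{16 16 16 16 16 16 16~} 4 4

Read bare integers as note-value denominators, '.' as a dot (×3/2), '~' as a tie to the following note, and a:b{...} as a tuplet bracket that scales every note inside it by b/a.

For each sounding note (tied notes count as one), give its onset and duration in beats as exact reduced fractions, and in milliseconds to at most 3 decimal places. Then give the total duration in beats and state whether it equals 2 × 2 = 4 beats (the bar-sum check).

1) 0.0ms=0b +97.403ms=2/7b
2) 97.403ms=2/7b +97.403ms=2/7b
3) 194.805ms=4/7b +97.403ms=2/7b
4) 292.208ms=6/7b +97.403ms=2/7b
5) 389.61ms=8/7b +97.403ms=2/7b
6) 487.013ms=10/7b +97.403ms=2/7b
7) 584.416ms=12/7b +438.312ms=9/7b
8) 1022.727ms=3b +340.909ms=1b
Σ=4b of 4 (176bpm 2/4) — PASS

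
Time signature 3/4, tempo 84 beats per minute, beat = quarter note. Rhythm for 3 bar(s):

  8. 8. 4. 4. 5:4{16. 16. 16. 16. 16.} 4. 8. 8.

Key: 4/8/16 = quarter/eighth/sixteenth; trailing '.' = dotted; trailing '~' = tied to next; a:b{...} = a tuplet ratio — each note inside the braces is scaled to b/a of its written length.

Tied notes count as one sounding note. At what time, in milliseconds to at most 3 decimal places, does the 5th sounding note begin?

1. 0.0ms @ 0 + 535.714ms (3/4)
2. 535.714ms @ 3/4 + 535.714ms (3/4)
3. 1071.429ms @ 3/2 + 1071.429ms (3/2)
4. 2142.857ms @ 3 + 1071.429ms (3/2)
5. 3214.286ms @ 9/2 + 214.286ms (3/10)
6. 3428.571ms @ 24/5 + 214.286ms (3/10)
7. 3642.857ms @ 51/10 + 214.286ms (3/10)
8. 3857.143ms @ 27/5 + 214.286ms (3/10)
9. 4071.429ms @ 57/10 + 214.286ms (3/10)
10. 4285.714ms @ 6 + 1071.429ms (3/2)
11. 5357.143ms @ 15/2 + 535.714ms (3/4)
12. 5892.857ms @ 33/4 + 535.714ms (3/4)

note 5 onset = 9/2b = 3214.286ms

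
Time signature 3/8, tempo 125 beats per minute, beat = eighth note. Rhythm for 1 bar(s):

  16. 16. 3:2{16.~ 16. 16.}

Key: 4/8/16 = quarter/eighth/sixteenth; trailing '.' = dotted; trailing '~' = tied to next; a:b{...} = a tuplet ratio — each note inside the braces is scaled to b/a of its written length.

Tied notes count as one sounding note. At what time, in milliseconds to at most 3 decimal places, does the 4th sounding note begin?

note 4 onset = 5/2b = 1200.0ms

1. 0.0ms @ 0 + 360.0ms (3/4)
2. 360.0ms @ 3/4 + 360.0ms (3/4)
3. 720.0ms @ 3/2 + 480.0ms (1)
4. 1200.0ms @ 5/2 + 240.0ms (1/2)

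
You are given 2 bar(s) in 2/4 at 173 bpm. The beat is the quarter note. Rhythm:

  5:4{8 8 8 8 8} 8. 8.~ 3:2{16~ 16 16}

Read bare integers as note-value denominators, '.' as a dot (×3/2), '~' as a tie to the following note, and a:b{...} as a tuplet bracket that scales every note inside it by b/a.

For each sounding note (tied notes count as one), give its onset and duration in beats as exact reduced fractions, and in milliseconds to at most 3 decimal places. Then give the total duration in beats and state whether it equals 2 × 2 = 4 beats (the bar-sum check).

1) 0.0ms=0b +138.728ms=2/5b
2) 138.728ms=2/5b +138.728ms=2/5b
3) 277.457ms=4/5b +138.728ms=2/5b
4) 416.185ms=6/5b +138.728ms=2/5b
5) 554.913ms=8/5b +138.728ms=2/5b
6) 693.642ms=2b +260.116ms=3/4b
7) 953.757ms=11/4b +375.723ms=13/12b
8) 1329.48ms=23/6b +57.803ms=1/6b
Σ=4b of 4 (173bpm 2/4) — PASS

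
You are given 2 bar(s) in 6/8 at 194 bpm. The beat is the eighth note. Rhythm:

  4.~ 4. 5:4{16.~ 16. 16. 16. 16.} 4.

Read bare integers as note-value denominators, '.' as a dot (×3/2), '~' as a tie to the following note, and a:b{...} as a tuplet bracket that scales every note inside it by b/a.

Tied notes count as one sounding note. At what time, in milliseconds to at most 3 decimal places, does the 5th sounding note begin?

1. 0.0ms @ 0 + 1855.67ms (6)
2. 1855.67ms @ 6 + 371.134ms (6/5)
3. 2226.804ms @ 36/5 + 185.567ms (3/5)
4. 2412.371ms @ 39/5 + 185.567ms (3/5)
5. 2597.938ms @ 42/5 + 185.567ms (3/5)
6. 2783.505ms @ 9 + 927.835ms (3)

note 5 onset = 42/5b = 2597.938ms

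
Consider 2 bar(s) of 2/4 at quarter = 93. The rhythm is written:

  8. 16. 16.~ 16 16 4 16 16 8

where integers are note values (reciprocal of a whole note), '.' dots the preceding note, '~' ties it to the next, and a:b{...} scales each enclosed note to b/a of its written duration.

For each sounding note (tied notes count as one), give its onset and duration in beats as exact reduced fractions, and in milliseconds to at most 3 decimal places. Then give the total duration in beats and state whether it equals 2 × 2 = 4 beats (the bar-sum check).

1) 0.0ms=0b +483.871ms=3/4b
2) 483.871ms=3/4b +241.935ms=3/8b
3) 725.806ms=9/8b +403.226ms=5/8b
4) 1129.032ms=7/4b +161.29ms=1/4b
5) 1290.323ms=2b +645.161ms=1b
6) 1935.484ms=3b +161.29ms=1/4b
7) 2096.774ms=13/4b +161.29ms=1/4b
8) 2258.065ms=7/2b +322.581ms=1/2b
Σ=4b of 4 (93bpm 2/4) — PASS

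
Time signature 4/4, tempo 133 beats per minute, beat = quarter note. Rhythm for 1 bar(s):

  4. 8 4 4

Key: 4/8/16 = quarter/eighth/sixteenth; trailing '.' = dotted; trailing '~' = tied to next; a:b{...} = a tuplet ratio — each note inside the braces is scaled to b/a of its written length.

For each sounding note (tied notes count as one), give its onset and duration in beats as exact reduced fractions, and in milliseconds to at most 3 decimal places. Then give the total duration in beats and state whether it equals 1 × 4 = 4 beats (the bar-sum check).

1) 0.0ms=0b +676.692ms=3/2b
2) 676.692ms=3/2b +225.564ms=1/2b
3) 902.256ms=2b +451.128ms=1b
4) 1353.383ms=3b +451.128ms=1b
Σ=4b of 4 (133bpm 4/4) — PASS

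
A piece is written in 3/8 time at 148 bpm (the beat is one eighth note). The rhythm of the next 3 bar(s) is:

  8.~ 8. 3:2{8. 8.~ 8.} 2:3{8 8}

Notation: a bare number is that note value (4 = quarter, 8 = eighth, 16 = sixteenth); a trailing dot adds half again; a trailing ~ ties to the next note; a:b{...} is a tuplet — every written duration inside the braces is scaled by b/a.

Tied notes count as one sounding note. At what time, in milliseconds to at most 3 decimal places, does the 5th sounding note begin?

note 5 onset = 15/2b = 3040.541ms

1. 0.0ms @ 0 + 1216.216ms (3)
2. 1216.216ms @ 3 + 405.405ms (1)
3. 1621.622ms @ 4 + 810.811ms (2)
4. 2432.432ms @ 6 + 608.108ms (3/2)
5. 3040.541ms @ 15/2 + 608.108ms (3/2)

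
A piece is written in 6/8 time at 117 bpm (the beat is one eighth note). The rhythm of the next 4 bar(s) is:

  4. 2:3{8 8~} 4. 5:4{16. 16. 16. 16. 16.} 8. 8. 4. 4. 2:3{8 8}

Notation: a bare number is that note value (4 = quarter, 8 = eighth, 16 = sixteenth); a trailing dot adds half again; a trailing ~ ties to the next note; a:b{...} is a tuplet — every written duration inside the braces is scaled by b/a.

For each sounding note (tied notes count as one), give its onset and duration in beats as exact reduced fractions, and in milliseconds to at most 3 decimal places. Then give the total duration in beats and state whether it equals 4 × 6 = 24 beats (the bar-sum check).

1) 0.0ms=0b +1538.462ms=3b
2) 1538.462ms=3b +769.231ms=3/2b
3) 2307.692ms=9/2b +2307.692ms=9/2b
4) 4615.385ms=9b +307.692ms=3/5b
5) 4923.077ms=48/5b +307.692ms=3/5b
6) 5230.769ms=51/5b +307.692ms=3/5b
7) 5538.462ms=54/5b +307.692ms=3/5b
8) 5846.154ms=57/5b +307.692ms=3/5b
9) 6153.846ms=12b +769.231ms=3/2b
10) 6923.077ms=27/2b +769.231ms=3/2b
11) 7692.308ms=15b +1538.462ms=3b
12) 9230.769ms=18b +1538.462ms=3b
13) 10769.231ms=21b +769.231ms=3/2b
14) 11538.462ms=45/2b +769.231ms=3/2b
Σ=24b of 24 (117bpm 6/8) — PASS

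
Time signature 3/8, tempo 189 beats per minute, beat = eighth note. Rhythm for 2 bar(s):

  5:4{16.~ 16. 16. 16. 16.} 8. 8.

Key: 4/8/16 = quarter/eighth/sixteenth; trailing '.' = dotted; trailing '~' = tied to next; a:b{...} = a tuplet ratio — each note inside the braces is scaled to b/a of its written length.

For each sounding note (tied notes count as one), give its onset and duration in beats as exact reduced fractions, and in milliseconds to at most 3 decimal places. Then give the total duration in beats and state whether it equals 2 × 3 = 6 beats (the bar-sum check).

1) 0.0ms=0b +380.952ms=6/5b
2) 380.952ms=6/5b +190.476ms=3/5b
3) 571.429ms=9/5b +190.476ms=3/5b
4) 761.905ms=12/5b +190.476ms=3/5b
5) 952.381ms=3b +476.19ms=3/2b
6) 1428.571ms=9/2b +476.19ms=3/2b
Σ=6b of 6 (189bpm 3/8) — PASS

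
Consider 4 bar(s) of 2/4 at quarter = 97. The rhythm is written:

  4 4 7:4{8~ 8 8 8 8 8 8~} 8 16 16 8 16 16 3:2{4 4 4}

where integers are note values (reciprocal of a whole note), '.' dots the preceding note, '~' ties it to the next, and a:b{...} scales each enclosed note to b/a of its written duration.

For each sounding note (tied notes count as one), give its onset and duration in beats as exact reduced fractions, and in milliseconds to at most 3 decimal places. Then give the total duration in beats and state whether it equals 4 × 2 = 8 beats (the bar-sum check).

1) 0.0ms=0b +618.557ms=1b
2) 618.557ms=1b +618.557ms=1b
3) 1237.113ms=2b +353.461ms=4/7b
4) 1590.574ms=18/7b +176.73ms=2/7b
5) 1767.305ms=20/7b +176.73ms=2/7b
6) 1944.035ms=22/7b +176.73ms=2/7b
7) 2120.766ms=24/7b +176.73ms=2/7b
8) 2297.496ms=26/7b +486.009ms=11/14b
9) 2783.505ms=9/2b +154.639ms=1/4b
10) 2938.144ms=19/4b +154.639ms=1/4b
11) 3092.784ms=5b +309.278ms=1/2b
12) 3402.062ms=11/2b +154.639ms=1/4b
13) 3556.701ms=23/4b +154.639ms=1/4b
14) 3711.34ms=6b +412.371ms=2/3b
15) 4123.711ms=20/3b +412.371ms=2/3b
16) 4536.082ms=22/3b +412.371ms=2/3b
Σ=8b of 8 (97bpm 2/4) — PASS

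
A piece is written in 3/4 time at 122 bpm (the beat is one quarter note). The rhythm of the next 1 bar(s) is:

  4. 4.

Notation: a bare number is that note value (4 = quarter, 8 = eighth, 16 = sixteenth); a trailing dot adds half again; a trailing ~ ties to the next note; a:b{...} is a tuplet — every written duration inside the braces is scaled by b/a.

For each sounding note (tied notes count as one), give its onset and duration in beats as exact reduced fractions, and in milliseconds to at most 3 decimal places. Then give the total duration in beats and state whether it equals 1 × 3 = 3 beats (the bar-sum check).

1) 0.0ms=0b +737.705ms=3/2b
2) 737.705ms=3/2b +737.705ms=3/2b
Σ=3b of 3 (122bpm 3/4) — PASS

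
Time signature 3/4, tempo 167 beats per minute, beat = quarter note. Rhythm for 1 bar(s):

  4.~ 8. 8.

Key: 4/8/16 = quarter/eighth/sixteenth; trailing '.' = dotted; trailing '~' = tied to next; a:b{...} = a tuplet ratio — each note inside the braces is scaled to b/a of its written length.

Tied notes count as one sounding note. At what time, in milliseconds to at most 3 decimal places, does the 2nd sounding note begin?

note 2 onset = 9/4b = 808.383ms

1. 0.0ms @ 0 + 808.383ms (9/4)
2. 808.383ms @ 9/4 + 269.461ms (3/4)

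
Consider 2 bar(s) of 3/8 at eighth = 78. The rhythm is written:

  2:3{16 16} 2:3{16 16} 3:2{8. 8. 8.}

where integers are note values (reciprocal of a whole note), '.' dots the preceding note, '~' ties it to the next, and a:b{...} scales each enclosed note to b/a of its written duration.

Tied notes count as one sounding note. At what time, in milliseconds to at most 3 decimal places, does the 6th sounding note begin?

note 6 onset = 4b = 3076.923ms

1. 0.0ms @ 0 + 576.923ms (3/4)
2. 576.923ms @ 3/4 + 576.923ms (3/4)
3. 1153.846ms @ 3/2 + 576.923ms (3/4)
4. 1730.769ms @ 9/4 + 576.923ms (3/4)
5. 2307.692ms @ 3 + 769.231ms (1)
6. 3076.923ms @ 4 + 769.231ms (1)
7. 3846.154ms @ 5 + 769.231ms (1)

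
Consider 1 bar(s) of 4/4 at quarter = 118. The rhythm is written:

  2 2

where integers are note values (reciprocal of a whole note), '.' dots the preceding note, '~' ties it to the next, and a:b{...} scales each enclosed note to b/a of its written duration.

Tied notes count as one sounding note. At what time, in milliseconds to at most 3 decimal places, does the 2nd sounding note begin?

note 2 onset = 2b = 1016.949ms

1. 0.0ms @ 0 + 1016.949ms (2)
2. 1016.949ms @ 2 + 1016.949ms (2)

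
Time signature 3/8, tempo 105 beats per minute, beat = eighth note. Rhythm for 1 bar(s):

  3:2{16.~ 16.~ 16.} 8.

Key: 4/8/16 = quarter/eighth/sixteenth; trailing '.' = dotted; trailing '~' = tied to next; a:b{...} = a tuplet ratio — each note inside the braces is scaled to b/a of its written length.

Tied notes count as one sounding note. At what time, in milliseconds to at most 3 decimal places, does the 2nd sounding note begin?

note 2 onset = 3/2b = 857.143ms

1. 0.0ms @ 0 + 857.143ms (3/2)
2. 857.143ms @ 3/2 + 857.143ms (3/2)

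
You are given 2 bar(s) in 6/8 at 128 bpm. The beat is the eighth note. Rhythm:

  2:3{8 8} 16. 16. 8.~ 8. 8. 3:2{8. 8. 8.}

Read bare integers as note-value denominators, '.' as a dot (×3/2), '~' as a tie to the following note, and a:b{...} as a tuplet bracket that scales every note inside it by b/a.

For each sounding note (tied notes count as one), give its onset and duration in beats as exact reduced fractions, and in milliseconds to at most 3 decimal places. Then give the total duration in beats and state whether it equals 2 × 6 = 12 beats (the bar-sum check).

1) 0.0ms=0b +703.125ms=3/2b
2) 703.125ms=3/2b +703.125ms=3/2b
3) 1406.25ms=3b +351.562ms=3/4b
4) 1757.812ms=15/4b +351.562ms=3/4b
5) 2109.375ms=9/2b +1406.25ms=3b
6) 3515.625ms=15/2b +703.125ms=3/2b
7) 4218.75ms=9b +468.75ms=1b
8) 4687.5ms=10b +468.75ms=1b
9) 5156.25ms=11b +468.75ms=1b
Σ=12b of 12 (128bpm 6/8) — PASS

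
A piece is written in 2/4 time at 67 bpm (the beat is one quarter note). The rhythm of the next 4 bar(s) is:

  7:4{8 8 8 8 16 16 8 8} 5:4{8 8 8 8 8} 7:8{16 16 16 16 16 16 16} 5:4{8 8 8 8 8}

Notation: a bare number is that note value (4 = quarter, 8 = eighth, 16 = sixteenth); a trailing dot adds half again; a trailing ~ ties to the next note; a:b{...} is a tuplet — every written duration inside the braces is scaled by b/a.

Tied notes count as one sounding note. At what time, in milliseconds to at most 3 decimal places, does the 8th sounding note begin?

1. 0.0ms @ 0 + 255.864ms (2/7)
2. 255.864ms @ 2/7 + 255.864ms (2/7)
3. 511.727ms @ 4/7 + 255.864ms (2/7)
4. 767.591ms @ 6/7 + 255.864ms (2/7)
5. 1023.454ms @ 8/7 + 127.932ms (1/7)
6. 1151.386ms @ 9/7 + 127.932ms (1/7)
7. 1279.318ms @ 10/7 + 255.864ms (2/7)
8. 1535.181ms @ 12/7 + 255.864ms (2/7)
9. 1791.045ms @ 2 + 358.209ms (2/5)
10. 2149.254ms @ 12/5 + 358.209ms (2/5)
11. 2507.463ms @ 14/5 + 358.209ms (2/5)
12. 2865.672ms @ 16/5 + 358.209ms (2/5)
13. 3223.881ms @ 18/5 + 358.209ms (2/5)
14. 3582.09ms @ 4 + 255.864ms (2/7)
15. 3837.953ms @ 30/7 + 255.864ms (2/7)
16. 4093.817ms @ 32/7 + 255.864ms (2/7)
17. 4349.68ms @ 34/7 + 255.864ms (2/7)
18. 4605.544ms @ 36/7 + 255.864ms (2/7)
19. 4861.407ms @ 38/7 + 255.864ms (2/7)
20. 5117.271ms @ 40/7 + 255.864ms (2/7)
21. 5373.134ms @ 6 + 358.209ms (2/5)
22. 5731.343ms @ 32/5 + 358.209ms (2/5)
23. 6089.552ms @ 34/5 + 358.209ms (2/5)
24. 6447.761ms @ 36/5 + 358.209ms (2/5)
25. 6805.97ms @ 38/5 + 358.209ms (2/5)

note 8 onset = 12/7b = 1535.181ms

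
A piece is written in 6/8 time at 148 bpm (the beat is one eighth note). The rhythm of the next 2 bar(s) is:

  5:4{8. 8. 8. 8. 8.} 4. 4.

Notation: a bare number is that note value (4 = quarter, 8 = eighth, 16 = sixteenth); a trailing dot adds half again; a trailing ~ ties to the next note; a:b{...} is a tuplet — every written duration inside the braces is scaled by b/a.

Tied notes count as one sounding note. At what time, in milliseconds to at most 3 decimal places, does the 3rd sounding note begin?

1. 0.0ms @ 0 + 486.486ms (6/5)
2. 486.486ms @ 6/5 + 486.486ms (6/5)
3. 972.973ms @ 12/5 + 486.486ms (6/5)
4. 1459.459ms @ 18/5 + 486.486ms (6/5)
5. 1945.946ms @ 24/5 + 486.486ms (6/5)
6. 2432.432ms @ 6 + 1216.216ms (3)
7. 3648.649ms @ 9 + 1216.216ms (3)

note 3 onset = 12/5b = 972.973ms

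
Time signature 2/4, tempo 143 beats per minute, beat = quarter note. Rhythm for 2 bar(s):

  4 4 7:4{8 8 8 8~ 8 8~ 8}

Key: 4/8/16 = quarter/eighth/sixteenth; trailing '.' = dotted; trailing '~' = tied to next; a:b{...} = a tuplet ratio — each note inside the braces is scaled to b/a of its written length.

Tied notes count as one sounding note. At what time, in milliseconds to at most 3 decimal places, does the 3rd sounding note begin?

1. 0.0ms @ 0 + 419.58ms (1)
2. 419.58ms @ 1 + 419.58ms (1)
3. 839.161ms @ 2 + 119.88ms (2/7)
4. 959.041ms @ 16/7 + 119.88ms (2/7)
5. 1078.921ms @ 18/7 + 119.88ms (2/7)
6. 1198.801ms @ 20/7 + 239.76ms (4/7)
7. 1438.561ms @ 24/7 + 239.76ms (4/7)

note 3 onset = 2b = 839.161ms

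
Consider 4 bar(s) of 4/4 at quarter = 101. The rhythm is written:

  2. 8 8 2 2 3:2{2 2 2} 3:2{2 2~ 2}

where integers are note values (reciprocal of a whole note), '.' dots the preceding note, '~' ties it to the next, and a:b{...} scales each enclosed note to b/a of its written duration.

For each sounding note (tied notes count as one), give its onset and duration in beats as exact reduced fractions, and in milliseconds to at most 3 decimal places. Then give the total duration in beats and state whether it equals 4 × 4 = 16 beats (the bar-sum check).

1) 0.0ms=0b +1782.178ms=3b
2) 1782.178ms=3b +297.03ms=1/2b
3) 2079.208ms=7/2b +297.03ms=1/2b
4) 2376.238ms=4b +1188.119ms=2b
5) 3564.356ms=6b +1188.119ms=2b
6) 4752.475ms=8b +792.079ms=4/3b
7) 5544.554ms=28/3b +792.079ms=4/3b
8) 6336.634ms=32/3b +792.079ms=4/3b
9) 7128.713ms=12b +792.079ms=4/3b
10) 7920.792ms=40/3b +1584.158ms=8/3b
Σ=16b of 16 (101bpm 4/4) — PASS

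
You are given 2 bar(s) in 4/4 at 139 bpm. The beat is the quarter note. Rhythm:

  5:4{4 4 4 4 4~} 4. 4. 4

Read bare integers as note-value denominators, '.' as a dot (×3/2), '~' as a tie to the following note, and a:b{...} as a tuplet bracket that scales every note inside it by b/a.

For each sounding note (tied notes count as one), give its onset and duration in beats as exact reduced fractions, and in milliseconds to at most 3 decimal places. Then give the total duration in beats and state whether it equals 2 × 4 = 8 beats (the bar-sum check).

1) 0.0ms=0b +345.324ms=4/5b
2) 345.324ms=4/5b +345.324ms=4/5b
3) 690.647ms=8/5b +345.324ms=4/5b
4) 1035.971ms=12/5b +345.324ms=4/5b
5) 1381.295ms=16/5b +992.806ms=23/10b
6) 2374.101ms=11/2b +647.482ms=3/2b
7) 3021.583ms=7b +431.655ms=1b
Σ=8b of 8 (139bpm 4/4) — PASS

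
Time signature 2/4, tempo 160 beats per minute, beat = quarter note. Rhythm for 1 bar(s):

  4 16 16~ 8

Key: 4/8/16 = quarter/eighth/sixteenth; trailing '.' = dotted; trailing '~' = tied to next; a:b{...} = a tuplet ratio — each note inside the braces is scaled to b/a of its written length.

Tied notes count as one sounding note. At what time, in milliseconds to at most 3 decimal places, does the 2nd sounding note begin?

note 2 onset = 1b = 375.0ms

1. 0.0ms @ 0 + 375.0ms (1)
2. 375.0ms @ 1 + 93.75ms (1/4)
3. 468.75ms @ 5/4 + 281.25ms (3/4)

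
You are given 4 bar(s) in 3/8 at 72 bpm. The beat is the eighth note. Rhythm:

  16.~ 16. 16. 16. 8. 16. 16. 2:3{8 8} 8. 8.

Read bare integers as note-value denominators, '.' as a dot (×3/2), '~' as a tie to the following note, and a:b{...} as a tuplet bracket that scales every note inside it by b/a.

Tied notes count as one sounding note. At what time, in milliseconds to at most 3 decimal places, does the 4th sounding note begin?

1. 0.0ms @ 0 + 1250.0ms (3/2)
2. 1250.0ms @ 3/2 + 625.0ms (3/4)
3. 1875.0ms @ 9/4 + 625.0ms (3/4)
4. 2500.0ms @ 3 + 1250.0ms (3/2)
5. 3750.0ms @ 9/2 + 625.0ms (3/4)
6. 4375.0ms @ 21/4 + 625.0ms (3/4)
7. 5000.0ms @ 6 + 1250.0ms (3/2)
8. 6250.0ms @ 15/2 + 1250.0ms (3/2)
9. 7500.0ms @ 9 + 1250.0ms (3/2)
10. 8750.0ms @ 21/2 + 1250.0ms (3/2)

note 4 onset = 3b = 2500.0ms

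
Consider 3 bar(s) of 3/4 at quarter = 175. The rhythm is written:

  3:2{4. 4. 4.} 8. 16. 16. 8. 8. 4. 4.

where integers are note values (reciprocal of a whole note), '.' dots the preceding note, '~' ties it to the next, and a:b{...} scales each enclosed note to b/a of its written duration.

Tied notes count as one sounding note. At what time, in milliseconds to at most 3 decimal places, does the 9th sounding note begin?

1. 0.0ms @ 0 + 342.857ms (1)
2. 342.857ms @ 1 + 342.857ms (1)
3. 685.714ms @ 2 + 342.857ms (1)
4. 1028.571ms @ 3 + 257.143ms (3/4)
5. 1285.714ms @ 15/4 + 128.571ms (3/8)
6. 1414.286ms @ 33/8 + 128.571ms (3/8)
7. 1542.857ms @ 9/2 + 257.143ms (3/4)
8. 1800.0ms @ 21/4 + 257.143ms (3/4)
9. 2057.143ms @ 6 + 514.286ms (3/2)
10. 2571.429ms @ 15/2 + 514.286ms (3/2)

note 9 onset = 6b = 2057.143ms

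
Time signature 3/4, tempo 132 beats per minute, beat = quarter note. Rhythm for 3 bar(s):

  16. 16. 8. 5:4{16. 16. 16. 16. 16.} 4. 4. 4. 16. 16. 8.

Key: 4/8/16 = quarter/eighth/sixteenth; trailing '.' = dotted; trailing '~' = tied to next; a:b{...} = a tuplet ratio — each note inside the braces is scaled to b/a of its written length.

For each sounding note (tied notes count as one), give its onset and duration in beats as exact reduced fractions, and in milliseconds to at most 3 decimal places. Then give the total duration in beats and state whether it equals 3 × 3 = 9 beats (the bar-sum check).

1) 0.0ms=0b +170.455ms=3/8b
2) 170.455ms=3/8b +170.455ms=3/8b
3) 340.909ms=3/4b +340.909ms=3/4b
4) 681.818ms=3/2b +136.364ms=3/10b
5) 818.182ms=9/5b +136.364ms=3/10b
6) 954.545ms=21/10b +136.364ms=3/10b
7) 1090.909ms=12/5b +136.364ms=3/10b
8) 1227.273ms=27/10b +136.364ms=3/10b
9) 1363.636ms=3b +681.818ms=3/2b
10) 2045.455ms=9/2b +681.818ms=3/2b
11) 2727.273ms=6b +681.818ms=3/2b
12) 3409.091ms=15/2b +170.455ms=3/8b
13) 3579.545ms=63/8b +170.455ms=3/8b
14) 3750.0ms=33/4b +340.909ms=3/4b
Σ=9b of 9 (132bpm 3/4) — PASS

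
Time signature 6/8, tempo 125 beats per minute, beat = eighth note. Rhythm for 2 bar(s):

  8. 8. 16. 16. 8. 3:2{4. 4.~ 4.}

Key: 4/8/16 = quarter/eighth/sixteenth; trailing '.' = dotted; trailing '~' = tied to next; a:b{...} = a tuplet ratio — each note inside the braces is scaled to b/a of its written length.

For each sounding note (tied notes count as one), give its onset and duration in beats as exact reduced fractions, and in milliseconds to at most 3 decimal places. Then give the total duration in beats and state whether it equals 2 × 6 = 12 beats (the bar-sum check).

1) 0.0ms=0b +720.0ms=3/2b
2) 720.0ms=3/2b +720.0ms=3/2b
3) 1440.0ms=3b +360.0ms=3/4b
4) 1800.0ms=15/4b +360.0ms=3/4b
5) 2160.0ms=9/2b +720.0ms=3/2b
6) 2880.0ms=6b +960.0ms=2b
7) 3840.0ms=8b +1920.0ms=4b
Σ=12b of 12 (125bpm 6/8) — PASS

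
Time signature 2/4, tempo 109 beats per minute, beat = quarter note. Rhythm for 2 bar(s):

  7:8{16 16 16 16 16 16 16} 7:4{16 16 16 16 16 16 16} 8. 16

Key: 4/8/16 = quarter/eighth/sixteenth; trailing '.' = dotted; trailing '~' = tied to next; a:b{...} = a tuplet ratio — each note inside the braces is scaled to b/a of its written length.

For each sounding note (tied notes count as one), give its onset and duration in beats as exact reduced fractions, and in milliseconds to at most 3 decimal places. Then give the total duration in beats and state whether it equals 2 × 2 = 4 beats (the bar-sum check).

1) 0.0ms=0b +157.274ms=2/7b
2) 157.274ms=2/7b +157.274ms=2/7b
3) 314.548ms=4/7b +157.274ms=2/7b
4) 471.822ms=6/7b +157.274ms=2/7b
5) 629.096ms=8/7b +157.274ms=2/7b
6) 786.37ms=10/7b +157.274ms=2/7b
7) 943.644ms=12/7b +157.274ms=2/7b
8) 1100.917ms=2b +78.637ms=1/7b
9) 1179.554ms=15/7b +78.637ms=1/7b
10) 1258.191ms=16/7b +78.637ms=1/7b
11) 1336.828ms=17/7b +78.637ms=1/7b
12) 1415.465ms=18/7b +78.637ms=1/7b
13) 1494.102ms=19/7b +78.637ms=1/7b
14) 1572.739ms=20/7b +78.637ms=1/7b
15) 1651.376ms=3b +412.844ms=3/4b
16) 2064.22ms=15/4b +137.615ms=1/4b
Σ=4b of 4 (109bpm 2/4) — PASS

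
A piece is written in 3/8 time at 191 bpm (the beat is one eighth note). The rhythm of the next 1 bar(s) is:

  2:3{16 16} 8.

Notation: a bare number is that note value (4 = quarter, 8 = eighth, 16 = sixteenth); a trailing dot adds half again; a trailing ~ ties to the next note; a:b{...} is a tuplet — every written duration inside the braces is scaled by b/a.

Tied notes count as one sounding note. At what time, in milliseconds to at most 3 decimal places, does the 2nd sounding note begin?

1. 0.0ms @ 0 + 235.602ms (3/4)
2. 235.602ms @ 3/4 + 235.602ms (3/4)
3. 471.204ms @ 3/2 + 471.204ms (3/2)

note 2 onset = 3/4b = 235.602ms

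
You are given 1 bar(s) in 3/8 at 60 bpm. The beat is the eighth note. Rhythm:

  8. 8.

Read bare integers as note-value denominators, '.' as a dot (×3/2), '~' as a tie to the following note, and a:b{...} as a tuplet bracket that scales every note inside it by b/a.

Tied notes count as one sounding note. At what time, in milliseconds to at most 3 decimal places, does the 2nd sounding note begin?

1. 0.0ms @ 0 + 1500.0ms (3/2)
2. 1500.0ms @ 3/2 + 1500.0ms (3/2)

note 2 onset = 3/2b = 1500.0ms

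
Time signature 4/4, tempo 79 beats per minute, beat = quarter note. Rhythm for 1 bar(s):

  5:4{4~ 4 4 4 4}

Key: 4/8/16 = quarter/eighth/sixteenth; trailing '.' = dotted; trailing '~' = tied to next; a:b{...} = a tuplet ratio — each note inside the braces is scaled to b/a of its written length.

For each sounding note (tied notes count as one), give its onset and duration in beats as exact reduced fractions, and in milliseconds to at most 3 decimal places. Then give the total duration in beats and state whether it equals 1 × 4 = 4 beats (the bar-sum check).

1) 0.0ms=0b +1215.19ms=8/5b
2) 1215.19ms=8/5b +607.595ms=4/5b
3) 1822.785ms=12/5b +607.595ms=4/5b
4) 2430.38ms=16/5b +607.595ms=4/5b
Σ=4b of 4 (79bpm 4/4) — PASS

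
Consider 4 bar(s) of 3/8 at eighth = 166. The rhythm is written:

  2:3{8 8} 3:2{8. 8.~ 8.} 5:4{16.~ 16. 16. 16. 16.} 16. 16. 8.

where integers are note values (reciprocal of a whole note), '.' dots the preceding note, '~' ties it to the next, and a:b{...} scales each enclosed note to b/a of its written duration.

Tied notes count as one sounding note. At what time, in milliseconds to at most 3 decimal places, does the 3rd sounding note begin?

note 3 onset = 3b = 1084.337ms

1. 0.0ms @ 0 + 542.169ms (3/2)
2. 542.169ms @ 3/2 + 542.169ms (3/2)
3. 1084.337ms @ 3 + 361.446ms (1)
4. 1445.783ms @ 4 + 722.892ms (2)
5. 2168.675ms @ 6 + 433.735ms (6/5)
6. 2602.41ms @ 36/5 + 216.867ms (3/5)
7. 2819.277ms @ 39/5 + 216.867ms (3/5)
8. 3036.145ms @ 42/5 + 216.867ms (3/5)
9. 3253.012ms @ 9 + 271.084ms (3/4)
10. 3524.096ms @ 39/4 + 271.084ms (3/4)
11. 3795.181ms @ 21/2 + 542.169ms (3/2)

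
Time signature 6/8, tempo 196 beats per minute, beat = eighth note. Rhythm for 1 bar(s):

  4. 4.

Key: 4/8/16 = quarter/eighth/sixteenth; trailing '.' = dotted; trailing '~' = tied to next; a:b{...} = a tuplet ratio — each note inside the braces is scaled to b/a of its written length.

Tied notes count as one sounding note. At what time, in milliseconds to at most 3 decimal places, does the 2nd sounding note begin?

note 2 onset = 3b = 918.367ms

1. 0.0ms @ 0 + 918.367ms (3)
2. 918.367ms @ 3 + 918.367ms (3)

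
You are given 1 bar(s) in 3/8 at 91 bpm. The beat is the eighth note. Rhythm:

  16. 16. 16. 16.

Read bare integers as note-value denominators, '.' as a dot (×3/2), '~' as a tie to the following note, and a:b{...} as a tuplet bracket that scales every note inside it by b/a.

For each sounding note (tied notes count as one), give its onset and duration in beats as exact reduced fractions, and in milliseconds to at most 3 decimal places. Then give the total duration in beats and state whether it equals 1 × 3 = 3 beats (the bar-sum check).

1) 0.0ms=0b +494.505ms=3/4b
2) 494.505ms=3/4b +494.505ms=3/4b
3) 989.011ms=3/2b +494.505ms=3/4b
4) 1483.516ms=9/4b +494.505ms=3/4b
Σ=3b of 3 (91bpm 3/8) — PASS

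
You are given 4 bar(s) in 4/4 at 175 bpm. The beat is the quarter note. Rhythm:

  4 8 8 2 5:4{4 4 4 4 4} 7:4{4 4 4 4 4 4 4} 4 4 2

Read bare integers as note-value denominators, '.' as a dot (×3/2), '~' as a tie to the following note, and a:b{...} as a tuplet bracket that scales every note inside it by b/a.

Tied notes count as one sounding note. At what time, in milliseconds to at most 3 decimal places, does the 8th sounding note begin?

1. 0.0ms @ 0 + 342.857ms (1)
2. 342.857ms @ 1 + 171.429ms (1/2)
3. 514.286ms @ 3/2 + 171.429ms (1/2)
4. 685.714ms @ 2 + 685.714ms (2)
5. 1371.429ms @ 4 + 274.286ms (4/5)
6. 1645.714ms @ 24/5 + 274.286ms (4/5)
7. 1920.0ms @ 28/5 + 274.286ms (4/5)
8. 2194.286ms @ 32/5 + 274.286ms (4/5)
9. 2468.571ms @ 36/5 + 274.286ms (4/5)
10. 2742.857ms @ 8 + 195.918ms (4/7)
11. 2938.776ms @ 60/7 + 195.918ms (4/7)
12. 3134.694ms @ 64/7 + 195.918ms (4/7)
13. 3330.612ms @ 68/7 + 195.918ms (4/7)
14. 3526.531ms @ 72/7 + 195.918ms (4/7)
15. 3722.449ms @ 76/7 + 195.918ms (4/7)
16. 3918.367ms @ 80/7 + 195.918ms (4/7)
17. 4114.286ms @ 12 + 342.857ms (1)
18. 4457.143ms @ 13 + 342.857ms (1)
19. 4800.0ms @ 14 + 685.714ms (2)

note 8 onset = 32/5b = 2194.286ms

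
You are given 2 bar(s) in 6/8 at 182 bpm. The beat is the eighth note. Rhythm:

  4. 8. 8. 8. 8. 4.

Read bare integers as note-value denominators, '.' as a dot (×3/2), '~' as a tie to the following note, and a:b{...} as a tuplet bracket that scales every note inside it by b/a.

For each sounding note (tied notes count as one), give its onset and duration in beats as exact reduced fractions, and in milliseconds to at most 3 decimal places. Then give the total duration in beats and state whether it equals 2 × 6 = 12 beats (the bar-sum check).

1) 0.0ms=0b +989.011ms=3b
2) 989.011ms=3b +494.505ms=3/2b
3) 1483.516ms=9/2b +494.505ms=3/2b
4) 1978.022ms=6b +494.505ms=3/2b
5) 2472.527ms=15/2b +494.505ms=3/2b
6) 2967.033ms=9b +989.011ms=3b
Σ=12b of 12 (182bpm 6/8) — PASS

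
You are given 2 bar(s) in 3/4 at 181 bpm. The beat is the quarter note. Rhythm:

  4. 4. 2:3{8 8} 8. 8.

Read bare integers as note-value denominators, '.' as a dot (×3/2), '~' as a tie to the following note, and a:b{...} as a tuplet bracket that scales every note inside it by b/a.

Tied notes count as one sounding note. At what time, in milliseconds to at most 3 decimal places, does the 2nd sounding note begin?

note 2 onset = 3/2b = 497.238ms

1. 0.0ms @ 0 + 497.238ms (3/2)
2. 497.238ms @ 3/2 + 497.238ms (3/2)
3. 994.475ms @ 3 + 248.619ms (3/4)
4. 1243.094ms @ 15/4 + 248.619ms (3/4)
5. 1491.713ms @ 9/2 + 248.619ms (3/4)
6. 1740.331ms @ 21/4 + 248.619ms (3/4)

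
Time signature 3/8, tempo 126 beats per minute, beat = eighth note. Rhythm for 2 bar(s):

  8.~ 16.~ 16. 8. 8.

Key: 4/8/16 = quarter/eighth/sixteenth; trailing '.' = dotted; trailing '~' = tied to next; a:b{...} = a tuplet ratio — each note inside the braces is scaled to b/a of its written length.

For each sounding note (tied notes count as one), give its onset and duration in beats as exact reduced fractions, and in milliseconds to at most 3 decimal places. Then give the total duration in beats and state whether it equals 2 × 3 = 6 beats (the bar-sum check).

1) 0.0ms=0b +1428.571ms=3b
2) 1428.571ms=3b +714.286ms=3/2b
3) 2142.857ms=9/2b +714.286ms=3/2b
Σ=6b of 6 (126bpm 3/8) — PASS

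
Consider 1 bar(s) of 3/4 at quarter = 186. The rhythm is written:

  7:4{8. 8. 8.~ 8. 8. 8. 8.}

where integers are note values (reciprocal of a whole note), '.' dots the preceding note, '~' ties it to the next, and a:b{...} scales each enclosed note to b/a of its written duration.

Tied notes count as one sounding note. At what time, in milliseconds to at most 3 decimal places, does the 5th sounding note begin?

1. 0.0ms @ 0 + 138.249ms (3/7)
2. 138.249ms @ 3/7 + 138.249ms (3/7)
3. 276.498ms @ 6/7 + 276.498ms (6/7)
4. 552.995ms @ 12/7 + 138.249ms (3/7)
5. 691.244ms @ 15/7 + 138.249ms (3/7)
6. 829.493ms @ 18/7 + 138.249ms (3/7)

note 5 onset = 15/7b = 691.244ms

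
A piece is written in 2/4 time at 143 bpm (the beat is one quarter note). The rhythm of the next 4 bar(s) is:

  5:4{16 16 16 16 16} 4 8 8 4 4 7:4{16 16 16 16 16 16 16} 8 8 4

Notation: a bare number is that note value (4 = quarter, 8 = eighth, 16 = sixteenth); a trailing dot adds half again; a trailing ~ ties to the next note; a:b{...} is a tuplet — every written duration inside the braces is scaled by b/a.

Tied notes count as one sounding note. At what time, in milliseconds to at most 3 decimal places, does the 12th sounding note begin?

1. 0.0ms @ 0 + 83.916ms (1/5)
2. 83.916ms @ 1/5 + 83.916ms (1/5)
3. 167.832ms @ 2/5 + 83.916ms (1/5)
4. 251.748ms @ 3/5 + 83.916ms (1/5)
5. 335.664ms @ 4/5 + 83.916ms (1/5)
6. 419.58ms @ 1 + 419.58ms (1)
7. 839.161ms @ 2 + 209.79ms (1/2)
8. 1048.951ms @ 5/2 + 209.79ms (1/2)
9. 1258.741ms @ 3 + 419.58ms (1)
10. 1678.322ms @ 4 + 419.58ms (1)
11. 2097.902ms @ 5 + 59.94ms (1/7)
12. 2157.842ms @ 36/7 + 59.94ms (1/7)
13. 2217.782ms @ 37/7 + 59.94ms (1/7)
14. 2277.722ms @ 38/7 + 59.94ms (1/7)
15. 2337.662ms @ 39/7 + 59.94ms (1/7)
16. 2397.602ms @ 40/7 + 59.94ms (1/7)
17. 2457.542ms @ 41/7 + 59.94ms (1/7)
18. 2517.483ms @ 6 + 209.79ms (1/2)
19. 2727.273ms @ 13/2 + 209.79ms (1/2)
20. 2937.063ms @ 7 + 419.58ms (1)

note 12 onset = 36/7b = 2157.842ms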